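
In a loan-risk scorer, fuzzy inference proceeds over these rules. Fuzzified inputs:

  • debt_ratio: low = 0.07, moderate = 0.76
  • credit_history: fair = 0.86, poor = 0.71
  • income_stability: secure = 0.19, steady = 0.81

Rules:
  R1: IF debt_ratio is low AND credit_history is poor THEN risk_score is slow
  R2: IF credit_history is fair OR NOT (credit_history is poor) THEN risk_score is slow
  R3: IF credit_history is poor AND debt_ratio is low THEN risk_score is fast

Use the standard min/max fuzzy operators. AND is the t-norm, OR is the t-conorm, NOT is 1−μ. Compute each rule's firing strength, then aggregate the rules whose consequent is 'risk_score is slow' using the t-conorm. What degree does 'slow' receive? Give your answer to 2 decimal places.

0.86

R1: low=0.07, poor=0.71; AND[min(a, b)] → w = 0.07
R2: fair=0.86, ¬poor=1−0.71=0.29; OR[max(a, b)] → w = 0.86
R3: poor=0.71, low=0.07; AND[min(a, b)] → w = 0.07
Rules with consequent 'slow': {R1, R2} → strengths 0.07, 0.86
Aggregate via t-conorm [max(a, b)]: 0.86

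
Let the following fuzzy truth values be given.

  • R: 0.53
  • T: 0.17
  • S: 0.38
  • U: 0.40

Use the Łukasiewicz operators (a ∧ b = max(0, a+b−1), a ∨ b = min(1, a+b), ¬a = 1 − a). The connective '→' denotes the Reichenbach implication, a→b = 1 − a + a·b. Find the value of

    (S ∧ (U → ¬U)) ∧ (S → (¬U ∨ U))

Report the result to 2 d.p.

¬U = 1 − 0.40 = 0.60
U → ¬U  [Reichenbach: 1 − a + a·b] with a=0.40, b=0.60 → 0.84
S ∧ (U → ¬U) = max(0, a+b−1) on (0.38, 0.84) = 0.22
¬U = 1 − 0.40 = 0.60
¬U ∨ U = min(1, a+b) on (0.60, 0.40) = 1.00
S → (¬U ∨ U)  [Reichenbach: 1 − a + a·b] with a=0.38, b=1.00 → 1.00
(S ∧ (U → ¬U)) ∧ (S → (¬U ∨ U)) = max(0, a+b−1) on (0.22, 1.00) = 0.22

0.22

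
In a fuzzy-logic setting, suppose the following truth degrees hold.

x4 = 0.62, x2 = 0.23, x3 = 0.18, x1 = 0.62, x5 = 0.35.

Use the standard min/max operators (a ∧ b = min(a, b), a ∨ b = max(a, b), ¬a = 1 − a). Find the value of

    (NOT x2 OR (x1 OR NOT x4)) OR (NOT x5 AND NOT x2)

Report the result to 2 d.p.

NOT x2 = 1 − 0.23 = 0.77
NOT x4 = 1 − 0.62 = 0.38
x1 OR NOT x4 = max(a, b) on (0.62, 0.38) = 0.62
NOT x2 OR (x1 OR NOT x4) = max(a, b) on (0.77, 0.62) = 0.77
NOT x5 = 1 − 0.35 = 0.65
NOT x2 = 1 − 0.23 = 0.77
NOT x5 AND NOT x2 = min(a, b) on (0.65, 0.77) = 0.65
(NOT x2 OR (x1 OR NOT x4)) OR (NOT x5 AND NOT x2) = max(a, b) on (0.77, 0.65) = 0.77

0.77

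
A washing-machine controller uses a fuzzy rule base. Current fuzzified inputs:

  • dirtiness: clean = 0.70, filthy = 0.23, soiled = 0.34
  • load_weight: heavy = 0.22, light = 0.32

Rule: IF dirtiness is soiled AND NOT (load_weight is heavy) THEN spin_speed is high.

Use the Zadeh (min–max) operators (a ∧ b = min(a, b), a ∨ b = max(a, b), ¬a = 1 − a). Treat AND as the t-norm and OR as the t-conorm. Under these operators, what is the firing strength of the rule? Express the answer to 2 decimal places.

firing strength: soiled=0.34, ¬heavy=1−0.22=0.78; AND[min(a, b)] → w = 0.34

0.34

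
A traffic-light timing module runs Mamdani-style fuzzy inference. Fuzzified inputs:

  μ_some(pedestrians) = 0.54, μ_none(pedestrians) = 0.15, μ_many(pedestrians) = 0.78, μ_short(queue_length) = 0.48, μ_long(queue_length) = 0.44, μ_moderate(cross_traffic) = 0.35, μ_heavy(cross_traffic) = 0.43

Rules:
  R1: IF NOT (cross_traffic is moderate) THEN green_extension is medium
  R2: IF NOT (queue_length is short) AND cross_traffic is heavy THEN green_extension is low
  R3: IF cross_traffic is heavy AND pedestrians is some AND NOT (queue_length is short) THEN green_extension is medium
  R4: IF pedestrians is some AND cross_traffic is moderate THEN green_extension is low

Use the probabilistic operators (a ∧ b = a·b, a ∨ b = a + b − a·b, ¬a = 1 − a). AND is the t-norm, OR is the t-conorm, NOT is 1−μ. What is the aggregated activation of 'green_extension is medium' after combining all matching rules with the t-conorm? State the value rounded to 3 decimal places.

R1: ¬moderate=1−0.35=0.65 → w = 0.6500
R2: ¬short=1−0.48=0.52, heavy=0.43; AND[a·b] → w = 0.2236
R3: heavy=0.43, some=0.54, ¬short=1−0.48=0.52; AND[a·b] → w = 0.1207
R4: some=0.54, moderate=0.35; AND[a·b] → w = 0.1890
Rules with consequent 'medium': {R1, R3} → strengths 0.6500, 0.1207
Aggregate via t-conorm [a + b − a·b]: 0.6923

0.692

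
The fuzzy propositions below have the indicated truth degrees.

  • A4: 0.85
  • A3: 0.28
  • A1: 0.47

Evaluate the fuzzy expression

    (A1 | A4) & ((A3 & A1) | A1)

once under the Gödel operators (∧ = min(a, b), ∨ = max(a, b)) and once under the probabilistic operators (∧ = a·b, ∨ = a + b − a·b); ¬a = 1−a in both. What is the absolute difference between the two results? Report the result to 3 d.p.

Under Gödel:
  A1 | A4 = max(a, b) on (0.47, 0.85) = 0.85
  A3 & A1 = min(a, b) on (0.28, 0.47) = 0.28
  (A3 & A1) | A1 = max(a, b) on (0.28, 0.47) = 0.47
  (A1 | A4) & ((A3 & A1) | A1) = min(a, b) on (0.85, 0.47) = 0.47
  → value = 0.4700
Under probabilistic:
  A1 | A4 = a + b − a·b on (0.4700, 0.8500) = 0.9205
  A3 & A1 = a·b on (0.2800, 0.4700) = 0.1316
  (A3 & A1) | A1 = a + b − a·b on (0.1316, 0.4700) = 0.5397
  (A1 | A4) & ((A3 & A1) | A1) = a·b on (0.9205, 0.5397) = 0.4968
  → value = 0.4968
|0.4700 − 0.4968| = 0.027

0.027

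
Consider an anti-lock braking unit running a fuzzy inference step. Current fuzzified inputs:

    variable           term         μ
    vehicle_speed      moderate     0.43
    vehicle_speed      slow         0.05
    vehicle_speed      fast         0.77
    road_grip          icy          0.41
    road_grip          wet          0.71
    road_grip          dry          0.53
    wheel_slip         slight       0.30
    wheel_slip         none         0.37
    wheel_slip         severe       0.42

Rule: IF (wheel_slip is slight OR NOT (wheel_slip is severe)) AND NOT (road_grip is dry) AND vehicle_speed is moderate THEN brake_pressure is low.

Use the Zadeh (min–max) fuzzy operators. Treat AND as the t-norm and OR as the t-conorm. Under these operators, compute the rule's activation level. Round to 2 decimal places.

0.43

firing strength: (slight=0.30 OR ¬severe=1−0.42=0.58) = 0.58; AND[min(a, b)] with ¬dry=1−0.53=0.47, moderate=0.43 → w = 0.43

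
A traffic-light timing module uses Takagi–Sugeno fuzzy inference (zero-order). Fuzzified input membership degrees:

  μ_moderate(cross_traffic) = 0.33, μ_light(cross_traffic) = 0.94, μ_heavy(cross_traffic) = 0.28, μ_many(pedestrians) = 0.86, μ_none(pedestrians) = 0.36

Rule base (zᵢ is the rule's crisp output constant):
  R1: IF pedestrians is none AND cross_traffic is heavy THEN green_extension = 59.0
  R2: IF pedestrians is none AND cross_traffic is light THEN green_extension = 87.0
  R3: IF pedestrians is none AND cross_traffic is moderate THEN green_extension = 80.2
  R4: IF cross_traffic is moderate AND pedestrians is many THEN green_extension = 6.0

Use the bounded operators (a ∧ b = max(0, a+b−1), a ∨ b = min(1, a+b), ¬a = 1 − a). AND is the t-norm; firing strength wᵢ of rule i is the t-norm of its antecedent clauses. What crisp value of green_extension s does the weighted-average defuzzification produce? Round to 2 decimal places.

R1 (z=59.0): none=0.36, heavy=0.28; AND[max(0, a+b−1)] → w = 0.00
R2 (z=87.0): none=0.36, light=0.94; AND[max(0, a+b−1)] → w = 0.30
R3 (z=80.2): none=0.36, moderate=0.33; AND[max(0, a+b−1)] → w = 0.00
R4 (z=6.0): moderate=0.33, many=0.86; AND[max(0, a+b−1)] → w = 0.19
Weighted average = (0.00·59.0 + 0.30·87.0 + 0.00·80.2 + 0.19·6.0) / (0.00 + 0.30 + 0.00 + 0.19)
  = 27.2400 / 0.4900 = 55.59

55.59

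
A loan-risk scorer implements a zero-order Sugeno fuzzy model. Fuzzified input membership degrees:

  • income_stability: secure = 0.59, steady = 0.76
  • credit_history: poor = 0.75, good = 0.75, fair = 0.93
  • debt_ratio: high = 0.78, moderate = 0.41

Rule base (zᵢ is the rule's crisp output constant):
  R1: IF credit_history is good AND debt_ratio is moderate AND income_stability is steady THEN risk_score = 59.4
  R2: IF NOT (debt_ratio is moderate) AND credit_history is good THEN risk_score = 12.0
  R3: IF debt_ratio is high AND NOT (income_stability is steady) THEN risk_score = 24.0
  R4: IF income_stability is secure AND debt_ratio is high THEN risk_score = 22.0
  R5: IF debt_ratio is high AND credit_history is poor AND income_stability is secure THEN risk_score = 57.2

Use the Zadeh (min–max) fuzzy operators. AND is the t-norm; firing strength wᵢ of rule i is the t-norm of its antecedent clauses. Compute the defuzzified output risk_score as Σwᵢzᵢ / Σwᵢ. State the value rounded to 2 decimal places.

34.68

R1 (z=59.4): good=0.75, moderate=0.41, steady=0.76; AND[min(a, b)] → w = 0.41
R2 (z=12.0): ¬moderate=1−0.41=0.59, good=0.75; AND[min(a, b)] → w = 0.59
R3 (z=24.0): high=0.78, ¬steady=1−0.76=0.24; AND[min(a, b)] → w = 0.24
R4 (z=22.0): secure=0.59, high=0.78; AND[min(a, b)] → w = 0.59
R5 (z=57.2): high=0.78, poor=0.75, secure=0.59; AND[min(a, b)] → w = 0.59
Weighted average = (0.41·59.4 + 0.59·12.0 + 0.24·24.0 + 0.59·22.0 + 0.59·57.2) / (0.41 + 0.59 + 0.24 + 0.59 + 0.59)
  = 83.9220 / 2.4200 = 34.68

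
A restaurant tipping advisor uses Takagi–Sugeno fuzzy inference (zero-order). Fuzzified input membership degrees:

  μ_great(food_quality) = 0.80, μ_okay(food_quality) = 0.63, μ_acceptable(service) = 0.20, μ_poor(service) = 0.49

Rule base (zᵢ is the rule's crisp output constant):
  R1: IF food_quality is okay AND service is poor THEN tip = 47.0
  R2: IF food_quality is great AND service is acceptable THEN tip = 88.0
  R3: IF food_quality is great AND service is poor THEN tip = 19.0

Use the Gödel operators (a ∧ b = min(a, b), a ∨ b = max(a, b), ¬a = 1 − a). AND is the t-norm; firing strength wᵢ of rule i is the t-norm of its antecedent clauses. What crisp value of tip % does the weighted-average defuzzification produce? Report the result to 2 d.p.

42.32

R1 (z=47.0): okay=0.63, poor=0.49; AND[min(a, b)] → w = 0.49
R2 (z=88.0): great=0.80, acceptable=0.20; AND[min(a, b)] → w = 0.20
R3 (z=19.0): great=0.80, poor=0.49; AND[min(a, b)] → w = 0.49
Weighted average = (0.49·47.0 + 0.20·88.0 + 0.49·19.0) / (0.49 + 0.20 + 0.49)
  = 49.9400 / 1.1800 = 42.32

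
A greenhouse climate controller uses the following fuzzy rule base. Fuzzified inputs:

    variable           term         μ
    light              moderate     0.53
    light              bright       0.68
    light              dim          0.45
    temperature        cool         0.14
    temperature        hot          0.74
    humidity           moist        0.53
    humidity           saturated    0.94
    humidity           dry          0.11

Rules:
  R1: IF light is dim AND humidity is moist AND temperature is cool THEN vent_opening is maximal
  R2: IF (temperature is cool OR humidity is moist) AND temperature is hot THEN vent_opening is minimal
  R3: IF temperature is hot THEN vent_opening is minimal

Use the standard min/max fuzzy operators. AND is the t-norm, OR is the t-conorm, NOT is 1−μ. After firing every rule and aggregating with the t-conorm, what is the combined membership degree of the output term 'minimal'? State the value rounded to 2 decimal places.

R1: dim=0.45, moist=0.53, cool=0.14; AND[min(a, b)] → w = 0.14
R2: (cool=0.14 OR moist=0.53) = 0.53; AND[min(a, b)] with hot=0.74 → w = 0.53
R3: hot=0.74 → w = 0.74
Rules with consequent 'minimal': {R2, R3} → strengths 0.53, 0.74
Aggregate via t-conorm [max(a, b)]: 0.74

0.74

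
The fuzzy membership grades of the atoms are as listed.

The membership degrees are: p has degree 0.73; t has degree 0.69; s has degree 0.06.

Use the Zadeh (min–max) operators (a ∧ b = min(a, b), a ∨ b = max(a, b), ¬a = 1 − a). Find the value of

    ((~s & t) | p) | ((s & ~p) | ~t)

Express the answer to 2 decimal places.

0.73

~s = 1 − 0.06 = 0.94
~s & t = min(a, b) on (0.94, 0.69) = 0.69
(~s & t) | p = max(a, b) on (0.69, 0.73) = 0.73
~p = 1 − 0.73 = 0.27
s & ~p = min(a, b) on (0.06, 0.27) = 0.06
~t = 1 − 0.69 = 0.31
(s & ~p) | ~t = max(a, b) on (0.06, 0.31) = 0.31
((~s & t) | p) | ((s & ~p) | ~t) = max(a, b) on (0.73, 0.31) = 0.73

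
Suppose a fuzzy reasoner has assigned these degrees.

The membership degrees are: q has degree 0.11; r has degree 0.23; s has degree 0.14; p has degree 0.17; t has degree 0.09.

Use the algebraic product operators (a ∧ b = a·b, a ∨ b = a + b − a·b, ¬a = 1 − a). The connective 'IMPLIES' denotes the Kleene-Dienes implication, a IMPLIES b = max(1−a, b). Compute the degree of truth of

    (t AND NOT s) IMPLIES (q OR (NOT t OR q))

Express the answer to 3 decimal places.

0.929

NOT s = 1 − 0.1400 = 0.8600
t AND NOT s = a·b on (0.0900, 0.8600) = 0.0774
NOT t = 1 − 0.0900 = 0.9100
NOT t OR q = a + b − a·b on (0.9100, 0.1100) = 0.9199
q OR (NOT t OR q) = a + b − a·b on (0.1100, 0.9199) = 0.9287
(t AND NOT s) IMPLIES (q OR (NOT t OR q))  [Kleene-Dienes: max(1−a, b)] with a=0.0774, b=0.9287 → 0.9287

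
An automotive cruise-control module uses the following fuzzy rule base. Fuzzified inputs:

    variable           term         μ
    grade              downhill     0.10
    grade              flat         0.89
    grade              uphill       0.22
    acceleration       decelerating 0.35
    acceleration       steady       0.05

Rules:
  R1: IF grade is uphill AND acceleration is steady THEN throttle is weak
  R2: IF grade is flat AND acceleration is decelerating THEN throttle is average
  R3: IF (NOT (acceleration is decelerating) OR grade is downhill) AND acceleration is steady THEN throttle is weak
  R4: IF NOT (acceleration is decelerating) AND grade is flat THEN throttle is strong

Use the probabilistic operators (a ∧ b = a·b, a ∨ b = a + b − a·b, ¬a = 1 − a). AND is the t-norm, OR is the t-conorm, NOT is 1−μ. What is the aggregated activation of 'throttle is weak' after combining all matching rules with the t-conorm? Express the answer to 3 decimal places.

0.045

R1: uphill=0.22, steady=0.05; AND[a·b] → w = 0.0110
R2: flat=0.89, decelerating=0.35; AND[a·b] → w = 0.3115
R3: (¬decelerating=1−0.35=0.65 OR downhill=0.10) = 0.6850; AND[a·b] with steady=0.05 → w = 0.0343
R4: ¬decelerating=1−0.35=0.65, flat=0.89; AND[a·b] → w = 0.5785
Rules with consequent 'weak': {R1, R3} → strengths 0.0110, 0.0343
Aggregate via t-conorm [a + b − a·b]: 0.0449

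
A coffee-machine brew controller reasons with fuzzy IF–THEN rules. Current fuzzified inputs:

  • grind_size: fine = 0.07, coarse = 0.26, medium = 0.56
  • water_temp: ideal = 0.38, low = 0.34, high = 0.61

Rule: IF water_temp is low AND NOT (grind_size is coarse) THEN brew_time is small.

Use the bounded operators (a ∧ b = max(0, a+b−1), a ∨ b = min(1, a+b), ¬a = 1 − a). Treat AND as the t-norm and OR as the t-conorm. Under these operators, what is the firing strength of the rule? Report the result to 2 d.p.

0.08

firing strength: low=0.34, ¬coarse=1−0.26=0.74; AND[max(0, a+b−1)] → w = 0.08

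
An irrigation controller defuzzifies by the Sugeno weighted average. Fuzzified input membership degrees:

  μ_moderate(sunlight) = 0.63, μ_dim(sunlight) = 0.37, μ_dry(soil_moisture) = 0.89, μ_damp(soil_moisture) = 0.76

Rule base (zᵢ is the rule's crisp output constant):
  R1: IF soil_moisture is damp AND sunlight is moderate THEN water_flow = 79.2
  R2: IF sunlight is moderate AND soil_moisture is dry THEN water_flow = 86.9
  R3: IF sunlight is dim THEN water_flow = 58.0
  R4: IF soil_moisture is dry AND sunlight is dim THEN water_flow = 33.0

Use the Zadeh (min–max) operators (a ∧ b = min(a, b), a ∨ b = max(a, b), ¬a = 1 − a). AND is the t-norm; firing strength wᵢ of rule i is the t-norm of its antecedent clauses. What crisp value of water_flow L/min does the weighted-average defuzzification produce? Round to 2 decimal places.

69.16

R1 (z=79.2): damp=0.76, moderate=0.63; AND[min(a, b)] → w = 0.63
R2 (z=86.9): moderate=0.63, dry=0.89; AND[min(a, b)] → w = 0.63
R3 (z=58.0): dim=0.37 → w = 0.37
R4 (z=33.0): dry=0.89, dim=0.37; AND[min(a, b)] → w = 0.37
Weighted average = (0.63·79.2 + 0.63·86.9 + 0.37·58.0 + 0.37·33.0) / (0.63 + 0.63 + 0.37 + 0.37)
  = 138.3130 / 2.0000 = 69.16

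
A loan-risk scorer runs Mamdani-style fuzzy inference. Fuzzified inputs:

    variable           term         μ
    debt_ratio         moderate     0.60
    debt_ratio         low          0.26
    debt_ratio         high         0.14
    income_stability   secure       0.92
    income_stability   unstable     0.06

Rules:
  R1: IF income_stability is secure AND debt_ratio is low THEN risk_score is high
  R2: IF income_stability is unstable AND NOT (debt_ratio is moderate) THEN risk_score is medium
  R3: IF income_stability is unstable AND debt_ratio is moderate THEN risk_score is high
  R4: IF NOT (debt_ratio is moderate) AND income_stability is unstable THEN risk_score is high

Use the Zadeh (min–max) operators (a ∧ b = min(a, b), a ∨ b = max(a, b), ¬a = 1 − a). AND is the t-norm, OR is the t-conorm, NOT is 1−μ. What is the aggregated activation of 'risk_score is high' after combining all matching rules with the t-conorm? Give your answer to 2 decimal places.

0.26

R1: secure=0.92, low=0.26; AND[min(a, b)] → w = 0.26
R2: unstable=0.06, ¬moderate=1−0.60=0.40; AND[min(a, b)] → w = 0.06
R3: unstable=0.06, moderate=0.60; AND[min(a, b)] → w = 0.06
R4: ¬moderate=1−0.60=0.40, unstable=0.06; AND[min(a, b)] → w = 0.06
Rules with consequent 'high': {R1, R3, R4} → strengths 0.26, 0.06, 0.06
Aggregate via t-conorm [max(a, b)]: 0.26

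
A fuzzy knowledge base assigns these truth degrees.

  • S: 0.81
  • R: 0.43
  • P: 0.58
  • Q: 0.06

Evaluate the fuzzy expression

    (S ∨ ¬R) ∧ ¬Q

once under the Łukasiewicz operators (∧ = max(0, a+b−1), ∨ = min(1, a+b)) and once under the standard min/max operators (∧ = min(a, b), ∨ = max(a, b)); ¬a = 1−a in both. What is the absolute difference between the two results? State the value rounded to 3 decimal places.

0.130

Under Łukasiewicz:
  ¬R = 1 − 0.43 = 0.57
  S ∨ ¬R = min(1, a+b) on (0.81, 0.57) = 1.00
  ¬Q = 1 − 0.06 = 0.94
  (S ∨ ¬R) ∧ ¬Q = max(0, a+b−1) on (1.00, 0.94) = 0.94
  → value = 0.9400
Under standard min/max:
  ¬R = 1 − 0.43 = 0.57
  S ∨ ¬R = max(a, b) on (0.81, 0.57) = 0.81
  ¬Q = 1 − 0.06 = 0.94
  (S ∨ ¬R) ∧ ¬Q = min(a, b) on (0.81, 0.94) = 0.81
  → value = 0.8100
|0.9400 − 0.8100| = 0.130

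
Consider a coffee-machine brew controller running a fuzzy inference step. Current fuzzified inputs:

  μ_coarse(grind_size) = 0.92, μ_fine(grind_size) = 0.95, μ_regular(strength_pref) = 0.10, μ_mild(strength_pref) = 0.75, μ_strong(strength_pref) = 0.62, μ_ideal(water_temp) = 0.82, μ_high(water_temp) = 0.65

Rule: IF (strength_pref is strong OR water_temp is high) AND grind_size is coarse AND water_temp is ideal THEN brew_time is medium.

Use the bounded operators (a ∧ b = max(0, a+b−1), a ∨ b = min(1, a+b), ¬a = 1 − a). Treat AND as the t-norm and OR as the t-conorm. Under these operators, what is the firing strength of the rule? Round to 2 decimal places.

0.74

firing strength: (strong=0.62 OR high=0.65) = 1.00; AND[max(0, a+b−1)] with coarse=0.92, ideal=0.82 → w = 0.74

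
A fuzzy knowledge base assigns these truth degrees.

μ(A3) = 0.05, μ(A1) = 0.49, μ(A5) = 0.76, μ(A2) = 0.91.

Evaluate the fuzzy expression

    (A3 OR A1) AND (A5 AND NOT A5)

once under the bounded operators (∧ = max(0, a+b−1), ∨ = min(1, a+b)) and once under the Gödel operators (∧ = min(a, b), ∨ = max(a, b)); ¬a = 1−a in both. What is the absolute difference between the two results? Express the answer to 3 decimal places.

Under bounded:
  A3 OR A1 = min(1, a+b) on (0.05, 0.49) = 0.54
  NOT A5 = 1 − 0.76 = 0.24
  A5 AND NOT A5 = max(0, a+b−1) on (0.76, 0.24) = 0.00
  (A3 OR A1) AND (A5 AND NOT A5) = max(0, a+b−1) on (0.54, 0.00) = 0.00
  → value = 0.0000
Under Gödel:
  A3 OR A1 = max(a, b) on (0.05, 0.49) = 0.49
  NOT A5 = 1 − 0.76 = 0.24
  A5 AND NOT A5 = min(a, b) on (0.76, 0.24) = 0.24
  (A3 OR A1) AND (A5 AND NOT A5) = min(a, b) on (0.49, 0.24) = 0.24
  → value = 0.2400
|0.0000 − 0.2400| = 0.240

0.240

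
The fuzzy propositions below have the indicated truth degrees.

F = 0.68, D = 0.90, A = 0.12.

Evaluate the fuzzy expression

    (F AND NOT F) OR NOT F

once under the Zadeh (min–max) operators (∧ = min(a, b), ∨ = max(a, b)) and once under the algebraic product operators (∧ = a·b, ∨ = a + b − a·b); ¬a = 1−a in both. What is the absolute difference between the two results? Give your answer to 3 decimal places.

0.148

Under Zadeh (min–max):
  NOT F = 1 − 0.68 = 0.32
  F AND NOT F = min(a, b) on (0.68, 0.32) = 0.32
  NOT F = 1 − 0.68 = 0.32
  (F AND NOT F) OR NOT F = max(a, b) on (0.32, 0.32) = 0.32
  → value = 0.3200
Under algebraic product:
  NOT F = 1 − 0.6800 = 0.3200
  F AND NOT F = a·b on (0.6800, 0.3200) = 0.2176
  NOT F = 1 − 0.6800 = 0.3200
  (F AND NOT F) OR NOT F = a + b − a·b on (0.2176, 0.3200) = 0.4680
  → value = 0.4680
|0.3200 − 0.4680| = 0.148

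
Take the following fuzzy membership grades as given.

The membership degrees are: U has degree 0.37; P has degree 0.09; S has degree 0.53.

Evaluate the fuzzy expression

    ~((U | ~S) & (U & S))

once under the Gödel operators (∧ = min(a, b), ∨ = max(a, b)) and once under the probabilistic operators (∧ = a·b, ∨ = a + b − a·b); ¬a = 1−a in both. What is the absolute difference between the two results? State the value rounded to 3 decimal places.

0.239

Under Gödel:
  ~S = 1 − 0.53 = 0.47
  U | ~S = max(a, b) on (0.37, 0.47) = 0.47
  U & S = min(a, b) on (0.37, 0.53) = 0.37
  (U | ~S) & (U & S) = min(a, b) on (0.47, 0.37) = 0.37
  ~((U | ~S) & (U & S)) = 1 − 0.37 = 0.63
  → value = 0.6300
Under probabilistic:
  ~S = 1 − 0.5300 = 0.4700
  U | ~S = a + b − a·b on (0.3700, 0.4700) = 0.6661
  U & S = a·b on (0.3700, 0.5300) = 0.1961
  (U | ~S) & (U & S) = a·b on (0.6661, 0.1961) = 0.1306
  ~((U | ~S) & (U & S)) = 1 − 0.1306 = 0.8694
  → value = 0.8694
|0.6300 − 0.8694| = 0.239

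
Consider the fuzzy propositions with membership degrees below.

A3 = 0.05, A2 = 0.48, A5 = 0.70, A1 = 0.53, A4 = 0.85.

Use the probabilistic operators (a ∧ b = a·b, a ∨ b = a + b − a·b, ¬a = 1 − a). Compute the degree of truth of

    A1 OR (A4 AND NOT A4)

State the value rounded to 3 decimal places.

0.590

NOT A4 = 1 − 0.8500 = 0.1500
A4 AND NOT A4 = a·b on (0.8500, 0.1500) = 0.1275
A1 OR (A4 AND NOT A4) = a + b − a·b on (0.5300, 0.1275) = 0.5899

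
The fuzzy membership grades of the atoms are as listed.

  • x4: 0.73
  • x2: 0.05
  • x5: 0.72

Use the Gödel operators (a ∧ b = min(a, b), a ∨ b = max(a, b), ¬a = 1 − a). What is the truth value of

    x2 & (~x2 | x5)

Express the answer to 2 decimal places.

~x2 = 1 − 0.05 = 0.95
~x2 | x5 = max(a, b) on (0.95, 0.72) = 0.95
x2 & (~x2 | x5) = min(a, b) on (0.05, 0.95) = 0.05

0.05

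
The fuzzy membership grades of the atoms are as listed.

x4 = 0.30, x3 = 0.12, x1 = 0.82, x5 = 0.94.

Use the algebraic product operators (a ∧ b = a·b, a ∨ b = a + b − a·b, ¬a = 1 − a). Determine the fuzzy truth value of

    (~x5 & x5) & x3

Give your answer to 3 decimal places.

0.007

~x5 = 1 − 0.9400 = 0.0600
~x5 & x5 = a·b on (0.0600, 0.9400) = 0.0564
(~x5 & x5) & x3 = a·b on (0.0564, 0.1200) = 0.0068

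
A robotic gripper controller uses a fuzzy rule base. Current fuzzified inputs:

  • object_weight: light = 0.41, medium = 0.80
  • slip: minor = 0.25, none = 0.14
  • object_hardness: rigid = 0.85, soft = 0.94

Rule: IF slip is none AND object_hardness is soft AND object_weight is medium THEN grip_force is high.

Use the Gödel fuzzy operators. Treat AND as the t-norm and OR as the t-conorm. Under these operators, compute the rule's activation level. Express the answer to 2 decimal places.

0.14

firing strength: none=0.14, soft=0.94, medium=0.80; AND[min(a, b)] → w = 0.14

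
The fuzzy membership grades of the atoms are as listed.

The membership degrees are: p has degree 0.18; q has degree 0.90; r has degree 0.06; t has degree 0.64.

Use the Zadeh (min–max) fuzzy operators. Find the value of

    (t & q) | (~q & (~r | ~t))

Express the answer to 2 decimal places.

t & q = min(a, b) on (0.64, 0.90) = 0.64
~q = 1 − 0.90 = 0.10
~r = 1 − 0.06 = 0.94
~t = 1 − 0.64 = 0.36
~r | ~t = max(a, b) on (0.94, 0.36) = 0.94
~q & (~r | ~t) = min(a, b) on (0.10, 0.94) = 0.10
(t & q) | (~q & (~r | ~t)) = max(a, b) on (0.64, 0.10) = 0.64

0.64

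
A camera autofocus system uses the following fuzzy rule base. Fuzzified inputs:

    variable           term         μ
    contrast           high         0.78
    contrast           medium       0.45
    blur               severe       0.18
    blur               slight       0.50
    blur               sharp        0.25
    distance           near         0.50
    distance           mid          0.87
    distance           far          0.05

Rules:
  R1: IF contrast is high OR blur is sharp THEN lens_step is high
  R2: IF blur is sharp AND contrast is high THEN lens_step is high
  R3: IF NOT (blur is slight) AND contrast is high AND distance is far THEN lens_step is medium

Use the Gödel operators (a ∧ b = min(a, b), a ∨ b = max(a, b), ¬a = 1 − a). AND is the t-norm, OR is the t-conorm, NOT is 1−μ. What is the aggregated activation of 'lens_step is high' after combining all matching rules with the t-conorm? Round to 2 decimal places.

0.78

R1: high=0.78, sharp=0.25; OR[max(a, b)] → w = 0.78
R2: sharp=0.25, high=0.78; AND[min(a, b)] → w = 0.25
R3: ¬slight=1−0.50=0.50, high=0.78, far=0.05; AND[min(a, b)] → w = 0.05
Rules with consequent 'high': {R1, R2} → strengths 0.78, 0.25
Aggregate via t-conorm [max(a, b)]: 0.78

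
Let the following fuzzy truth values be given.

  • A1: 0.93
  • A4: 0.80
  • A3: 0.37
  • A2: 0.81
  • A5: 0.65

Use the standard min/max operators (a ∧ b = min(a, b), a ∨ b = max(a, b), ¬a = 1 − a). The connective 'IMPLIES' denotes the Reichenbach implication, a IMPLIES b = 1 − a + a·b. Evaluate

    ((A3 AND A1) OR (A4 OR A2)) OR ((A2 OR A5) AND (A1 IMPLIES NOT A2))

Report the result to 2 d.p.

0.81

A3 AND A1 = min(a, b) on (0.37, 0.93) = 0.37
A4 OR A2 = max(a, b) on (0.80, 0.81) = 0.81
(A3 AND A1) OR (A4 OR A2) = max(a, b) on (0.37, 0.81) = 0.81
A2 OR A5 = max(a, b) on (0.81, 0.65) = 0.81
NOT A2 = 1 − 0.81 = 0.19
A1 IMPLIES NOT A2  [Reichenbach: 1 − a + a·b] with a=0.93, b=0.19 → 0.25
(A2 OR A5) AND (A1 IMPLIES NOT A2) = min(a, b) on (0.81, 0.25) = 0.25
((A3 AND A1) OR (A4 OR A2)) OR ((A2 OR A5) AND (A1 IMPLIES NOT A2)) = max(a, b) on (0.81, 0.25) = 0.81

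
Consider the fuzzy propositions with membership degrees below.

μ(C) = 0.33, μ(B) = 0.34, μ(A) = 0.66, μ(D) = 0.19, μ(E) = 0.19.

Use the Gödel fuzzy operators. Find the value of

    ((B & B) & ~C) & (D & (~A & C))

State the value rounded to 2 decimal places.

0.19

B & B = min(a, b) on (0.34, 0.34) = 0.34
~C = 1 − 0.33 = 0.67
(B & B) & ~C = min(a, b) on (0.34, 0.67) = 0.34
~A = 1 − 0.66 = 0.34
~A & C = min(a, b) on (0.34, 0.33) = 0.33
D & (~A & C) = min(a, b) on (0.19, 0.33) = 0.19
((B & B) & ~C) & (D & (~A & C)) = min(a, b) on (0.34, 0.19) = 0.19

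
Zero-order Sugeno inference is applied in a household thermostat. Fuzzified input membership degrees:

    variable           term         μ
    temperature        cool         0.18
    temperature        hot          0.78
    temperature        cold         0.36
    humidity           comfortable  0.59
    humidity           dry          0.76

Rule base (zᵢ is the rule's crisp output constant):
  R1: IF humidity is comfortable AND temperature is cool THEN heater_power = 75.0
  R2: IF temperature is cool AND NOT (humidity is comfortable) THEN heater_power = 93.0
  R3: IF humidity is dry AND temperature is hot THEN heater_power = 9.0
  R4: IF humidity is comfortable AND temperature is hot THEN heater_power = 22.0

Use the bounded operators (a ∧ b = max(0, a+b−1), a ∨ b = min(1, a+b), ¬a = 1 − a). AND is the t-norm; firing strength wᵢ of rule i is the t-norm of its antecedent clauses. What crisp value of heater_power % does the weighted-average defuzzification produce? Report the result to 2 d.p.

14.29

R1 (z=75.0): comfortable=0.59, cool=0.18; AND[max(0, a+b−1)] → w = 0.00
R2 (z=93.0): cool=0.18, ¬comfortable=1−0.59=0.41; AND[max(0, a+b−1)] → w = 0.00
R3 (z=9.0): dry=0.76, hot=0.78; AND[max(0, a+b−1)] → w = 0.54
R4 (z=22.0): comfortable=0.59, hot=0.78; AND[max(0, a+b−1)] → w = 0.37
Weighted average = (0.00·75.0 + 0.00·93.0 + 0.54·9.0 + 0.37·22.0) / (0.00 + 0.00 + 0.54 + 0.37)
  = 13.0000 / 0.9100 = 14.29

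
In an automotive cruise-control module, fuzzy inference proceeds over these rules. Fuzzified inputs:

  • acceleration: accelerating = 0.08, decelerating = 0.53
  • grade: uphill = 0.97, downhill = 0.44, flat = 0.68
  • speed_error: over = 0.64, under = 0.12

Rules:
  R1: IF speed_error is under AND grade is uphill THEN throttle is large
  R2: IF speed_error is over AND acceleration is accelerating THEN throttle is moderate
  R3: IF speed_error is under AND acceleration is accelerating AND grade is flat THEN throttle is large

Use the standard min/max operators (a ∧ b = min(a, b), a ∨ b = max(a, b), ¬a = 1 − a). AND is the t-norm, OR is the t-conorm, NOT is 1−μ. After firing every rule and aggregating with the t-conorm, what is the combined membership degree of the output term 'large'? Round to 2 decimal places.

R1: under=0.12, uphill=0.97; AND[min(a, b)] → w = 0.12
R2: over=0.64, accelerating=0.08; AND[min(a, b)] → w = 0.08
R3: under=0.12, accelerating=0.08, flat=0.68; AND[min(a, b)] → w = 0.08
Rules with consequent 'large': {R1, R3} → strengths 0.12, 0.08
Aggregate via t-conorm [max(a, b)]: 0.12

0.12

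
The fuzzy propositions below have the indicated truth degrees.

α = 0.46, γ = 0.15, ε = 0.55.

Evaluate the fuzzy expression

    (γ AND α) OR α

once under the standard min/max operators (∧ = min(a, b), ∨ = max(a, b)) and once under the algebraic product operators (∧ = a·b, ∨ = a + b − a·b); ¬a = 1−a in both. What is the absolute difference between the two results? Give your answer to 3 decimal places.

Under standard min/max:
  γ AND α = min(a, b) on (0.15, 0.46) = 0.15
  (γ AND α) OR α = max(a, b) on (0.15, 0.46) = 0.46
  → value = 0.4600
Under algebraic product:
  γ AND α = a·b on (0.1500, 0.4600) = 0.0690
  (γ AND α) OR α = a + b − a·b on (0.0690, 0.4600) = 0.4973
  → value = 0.4973
|0.4600 − 0.4973| = 0.037

0.037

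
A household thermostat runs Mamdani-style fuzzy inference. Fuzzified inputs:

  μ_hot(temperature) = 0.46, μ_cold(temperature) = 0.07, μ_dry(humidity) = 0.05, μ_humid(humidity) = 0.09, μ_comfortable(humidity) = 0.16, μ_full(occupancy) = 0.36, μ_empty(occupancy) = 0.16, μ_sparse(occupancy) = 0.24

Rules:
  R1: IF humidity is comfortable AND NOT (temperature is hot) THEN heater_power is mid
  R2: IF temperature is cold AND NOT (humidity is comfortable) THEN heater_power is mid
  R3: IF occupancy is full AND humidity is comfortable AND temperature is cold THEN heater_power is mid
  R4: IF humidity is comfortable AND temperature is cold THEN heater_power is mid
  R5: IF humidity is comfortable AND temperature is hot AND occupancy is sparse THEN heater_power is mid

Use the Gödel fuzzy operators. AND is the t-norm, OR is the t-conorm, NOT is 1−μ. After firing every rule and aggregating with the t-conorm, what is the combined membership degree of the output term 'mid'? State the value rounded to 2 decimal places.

0.16

R1: comfortable=0.16, ¬hot=1−0.46=0.54; AND[min(a, b)] → w = 0.16
R2: cold=0.07, ¬comfortable=1−0.16=0.84; AND[min(a, b)] → w = 0.07
R3: full=0.36, comfortable=0.16, cold=0.07; AND[min(a, b)] → w = 0.07
R4: comfortable=0.16, cold=0.07; AND[min(a, b)] → w = 0.07
R5: comfortable=0.16, hot=0.46, sparse=0.24; AND[min(a, b)] → w = 0.16
Rules with consequent 'mid': {R1, R2, R3, R4, R5} → strengths 0.16, 0.07, 0.07, 0.07, 0.16
Aggregate via t-conorm [max(a, b)]: 0.16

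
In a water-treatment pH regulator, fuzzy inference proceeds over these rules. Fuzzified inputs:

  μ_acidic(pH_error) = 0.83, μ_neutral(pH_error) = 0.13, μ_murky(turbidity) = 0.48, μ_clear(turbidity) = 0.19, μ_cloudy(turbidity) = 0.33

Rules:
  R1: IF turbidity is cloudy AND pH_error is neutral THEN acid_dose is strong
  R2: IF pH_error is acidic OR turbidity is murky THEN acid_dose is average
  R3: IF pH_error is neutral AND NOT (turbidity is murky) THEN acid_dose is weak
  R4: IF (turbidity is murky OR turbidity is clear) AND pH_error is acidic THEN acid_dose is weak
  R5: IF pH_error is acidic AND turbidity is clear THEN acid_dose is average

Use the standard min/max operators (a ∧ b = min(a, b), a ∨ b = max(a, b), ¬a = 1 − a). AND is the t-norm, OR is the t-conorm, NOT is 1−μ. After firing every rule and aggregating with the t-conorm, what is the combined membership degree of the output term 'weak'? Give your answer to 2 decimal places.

0.48

R1: cloudy=0.33, neutral=0.13; AND[min(a, b)] → w = 0.13
R2: acidic=0.83, murky=0.48; OR[max(a, b)] → w = 0.83
R3: neutral=0.13, ¬murky=1−0.48=0.52; AND[min(a, b)] → w = 0.13
R4: (murky=0.48 OR clear=0.19) = 0.48; AND[min(a, b)] with acidic=0.83 → w = 0.48
R5: acidic=0.83, clear=0.19; AND[min(a, b)] → w = 0.19
Rules with consequent 'weak': {R3, R4} → strengths 0.13, 0.48
Aggregate via t-conorm [max(a, b)]: 0.48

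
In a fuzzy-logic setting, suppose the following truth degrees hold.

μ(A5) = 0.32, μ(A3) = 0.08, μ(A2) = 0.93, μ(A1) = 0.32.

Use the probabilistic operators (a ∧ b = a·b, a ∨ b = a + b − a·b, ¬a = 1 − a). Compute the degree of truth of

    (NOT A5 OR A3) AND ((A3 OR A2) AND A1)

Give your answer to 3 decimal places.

NOT A5 = 1 − 0.3200 = 0.6800
NOT A5 OR A3 = a + b − a·b on (0.6800, 0.0800) = 0.7056
A3 OR A2 = a + b − a·b on (0.0800, 0.9300) = 0.9356
(A3 OR A2) AND A1 = a·b on (0.9356, 0.3200) = 0.2994
(NOT A5 OR A3) AND ((A3 OR A2) AND A1) = a·b on (0.7056, 0.2994) = 0.2113

0.211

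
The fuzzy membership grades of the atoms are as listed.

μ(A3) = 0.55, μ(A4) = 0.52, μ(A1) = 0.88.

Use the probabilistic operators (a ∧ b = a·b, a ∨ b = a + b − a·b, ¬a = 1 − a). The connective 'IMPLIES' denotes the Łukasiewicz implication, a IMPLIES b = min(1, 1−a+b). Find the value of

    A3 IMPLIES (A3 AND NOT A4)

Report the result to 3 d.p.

NOT A4 = 1 − 0.5200 = 0.4800
A3 AND NOT A4 = a·b on (0.5500, 0.4800) = 0.2640
A3 IMPLIES (A3 AND NOT A4)  [Łukasiewicz: min(1, 1−a+b)] with a=0.5500, b=0.2640 → 0.7140

0.714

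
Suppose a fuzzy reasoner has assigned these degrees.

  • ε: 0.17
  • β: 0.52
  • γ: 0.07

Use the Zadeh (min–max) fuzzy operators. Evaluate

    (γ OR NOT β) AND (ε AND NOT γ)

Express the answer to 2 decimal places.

0.17

NOT β = 1 − 0.52 = 0.48
γ OR NOT β = max(a, b) on (0.07, 0.48) = 0.48
NOT γ = 1 − 0.07 = 0.93
ε AND NOT γ = min(a, b) on (0.17, 0.93) = 0.17
(γ OR NOT β) AND (ε AND NOT γ) = min(a, b) on (0.48, 0.17) = 0.17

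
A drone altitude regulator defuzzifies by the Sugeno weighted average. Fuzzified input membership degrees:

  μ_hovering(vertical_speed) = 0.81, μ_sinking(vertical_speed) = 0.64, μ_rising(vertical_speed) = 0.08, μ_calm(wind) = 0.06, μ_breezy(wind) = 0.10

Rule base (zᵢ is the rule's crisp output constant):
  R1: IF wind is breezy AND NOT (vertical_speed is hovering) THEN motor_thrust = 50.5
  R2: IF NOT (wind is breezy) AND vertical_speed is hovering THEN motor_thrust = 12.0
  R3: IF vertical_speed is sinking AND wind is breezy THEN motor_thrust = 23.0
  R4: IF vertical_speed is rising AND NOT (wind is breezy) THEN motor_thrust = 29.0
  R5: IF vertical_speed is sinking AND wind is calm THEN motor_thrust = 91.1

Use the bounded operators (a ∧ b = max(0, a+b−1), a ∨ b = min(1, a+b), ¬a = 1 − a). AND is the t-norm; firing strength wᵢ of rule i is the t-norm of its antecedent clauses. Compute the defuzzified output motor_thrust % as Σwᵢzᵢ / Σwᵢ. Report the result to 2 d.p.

R1 (z=50.5): breezy=0.10, ¬hovering=1−0.81=0.19; AND[max(0, a+b−1)] → w = 0.00
R2 (z=12.0): ¬breezy=1−0.10=0.90, hovering=0.81; AND[max(0, a+b−1)] → w = 0.71
R3 (z=23.0): sinking=0.64, breezy=0.10; AND[max(0, a+b−1)] → w = 0.00
R4 (z=29.0): rising=0.08, ¬breezy=1−0.10=0.90; AND[max(0, a+b−1)] → w = 0.00
R5 (z=91.1): sinking=0.64, calm=0.06; AND[max(0, a+b−1)] → w = 0.00
Weighted average = (0.00·50.5 + 0.71·12.0 + 0.00·23.0 + 0.00·29.0 + 0.00·91.1) / (0.00 + 0.71 + 0.00 + 0.00 + 0.00)
  = 8.5200 / 0.7100 = 12.00

12.00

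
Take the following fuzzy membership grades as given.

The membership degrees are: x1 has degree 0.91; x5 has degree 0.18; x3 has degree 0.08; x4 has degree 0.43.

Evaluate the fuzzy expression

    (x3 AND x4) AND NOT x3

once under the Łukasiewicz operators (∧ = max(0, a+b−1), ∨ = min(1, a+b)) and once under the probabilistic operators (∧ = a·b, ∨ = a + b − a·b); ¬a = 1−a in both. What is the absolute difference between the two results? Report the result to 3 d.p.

0.032

Under Łukasiewicz:
  x3 AND x4 = max(0, a+b−1) on (0.08, 0.43) = 0.00
  NOT x3 = 1 − 0.08 = 0.92
  (x3 AND x4) AND NOT x3 = max(0, a+b−1) on (0.00, 0.92) = 0.00
  → value = 0.0000
Under probabilistic:
  x3 AND x4 = a·b on (0.0800, 0.4300) = 0.0344
  NOT x3 = 1 − 0.0800 = 0.9200
  (x3 AND x4) AND NOT x3 = a·b on (0.0344, 0.9200) = 0.0316
  → value = 0.0316
|0.0000 − 0.0316| = 0.032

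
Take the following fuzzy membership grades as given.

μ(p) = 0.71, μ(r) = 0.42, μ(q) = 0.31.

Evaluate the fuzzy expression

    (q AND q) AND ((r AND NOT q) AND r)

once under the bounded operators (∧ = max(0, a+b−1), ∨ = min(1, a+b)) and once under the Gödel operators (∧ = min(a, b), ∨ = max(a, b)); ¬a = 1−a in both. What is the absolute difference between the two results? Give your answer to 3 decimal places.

Under bounded:
  q AND q = max(0, a+b−1) on (0.31, 0.31) = 0.00
  NOT q = 1 − 0.31 = 0.69
  r AND NOT q = max(0, a+b−1) on (0.42, 0.69) = 0.11
  (r AND NOT q) AND r = max(0, a+b−1) on (0.11, 0.42) = 0.00
  (q AND q) AND ((r AND NOT q) AND r) = max(0, a+b−1) on (0.00, 0.00) = 0.00
  → value = 0.0000
Under Gödel:
  q AND q = min(a, b) on (0.31, 0.31) = 0.31
  NOT q = 1 − 0.31 = 0.69
  r AND NOT q = min(a, b) on (0.42, 0.69) = 0.42
  (r AND NOT q) AND r = min(a, b) on (0.42, 0.42) = 0.42
  (q AND q) AND ((r AND NOT q) AND r) = min(a, b) on (0.31, 0.42) = 0.31
  → value = 0.3100
|0.0000 − 0.3100| = 0.310

0.310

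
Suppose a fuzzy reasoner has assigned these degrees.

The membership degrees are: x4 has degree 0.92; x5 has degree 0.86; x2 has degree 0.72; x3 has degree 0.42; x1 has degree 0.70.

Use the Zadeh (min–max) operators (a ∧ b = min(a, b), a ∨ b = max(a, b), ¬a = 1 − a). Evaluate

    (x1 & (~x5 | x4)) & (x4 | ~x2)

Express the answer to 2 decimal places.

0.70

~x5 = 1 − 0.86 = 0.14
~x5 | x4 = max(a, b) on (0.14, 0.92) = 0.92
x1 & (~x5 | x4) = min(a, b) on (0.70, 0.92) = 0.70
~x2 = 1 − 0.72 = 0.28
x4 | ~x2 = max(a, b) on (0.92, 0.28) = 0.92
(x1 & (~x5 | x4)) & (x4 | ~x2) = min(a, b) on (0.70, 0.92) = 0.70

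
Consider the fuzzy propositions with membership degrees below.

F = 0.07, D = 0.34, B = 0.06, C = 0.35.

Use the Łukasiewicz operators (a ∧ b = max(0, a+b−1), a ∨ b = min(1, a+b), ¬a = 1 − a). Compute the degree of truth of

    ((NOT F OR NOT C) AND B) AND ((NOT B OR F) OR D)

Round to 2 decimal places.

0.06

NOT F = 1 − 0.07 = 0.93
NOT C = 1 − 0.35 = 0.65
NOT F OR NOT C = min(1, a+b) on (0.93, 0.65) = 1.00
(NOT F OR NOT C) AND B = max(0, a+b−1) on (1.00, 0.06) = 0.06
NOT B = 1 − 0.06 = 0.94
NOT B OR F = min(1, a+b) on (0.94, 0.07) = 1.00
(NOT B OR F) OR D = min(1, a+b) on (1.00, 0.34) = 1.00
((NOT F OR NOT C) AND B) AND ((NOT B OR F) OR D) = max(0, a+b−1) on (0.06, 1.00) = 0.06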